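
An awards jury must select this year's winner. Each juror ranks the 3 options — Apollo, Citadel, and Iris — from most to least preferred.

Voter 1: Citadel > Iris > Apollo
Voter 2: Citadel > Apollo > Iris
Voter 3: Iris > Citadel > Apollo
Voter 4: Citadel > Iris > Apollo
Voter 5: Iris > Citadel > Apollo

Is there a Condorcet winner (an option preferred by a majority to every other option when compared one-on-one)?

Yes

Head-to-head results (5 voters total):
Apollo vs Citadel: Citadel wins 5–0.
Apollo vs Iris: Iris wins 4–1.
Citadel vs Iris: Citadel wins 3–2.
Citadel beats each rival — Apollo (5–0), Iris (3–2) — so Citadel is the Condorcet winner.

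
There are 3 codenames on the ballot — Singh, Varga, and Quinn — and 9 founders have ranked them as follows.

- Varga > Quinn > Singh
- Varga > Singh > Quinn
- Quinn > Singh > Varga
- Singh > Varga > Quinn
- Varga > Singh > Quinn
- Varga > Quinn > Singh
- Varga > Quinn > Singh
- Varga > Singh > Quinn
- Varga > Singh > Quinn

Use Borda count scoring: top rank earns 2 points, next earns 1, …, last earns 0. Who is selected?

Varga

Borda scores:
  Singh: 0 + 1 + 1 + 2 + 1 + 0 + 0 + 1 + 1 = 7
  Varga: 2 + 2 + 0 + 1 + 2 + 2 + 2 + 2 + 2 = 15
  Quinn: 1 + 0 + 2 + 0 + 0 + 1 + 1 + 0 + 0 = 5
Varga has the highest total.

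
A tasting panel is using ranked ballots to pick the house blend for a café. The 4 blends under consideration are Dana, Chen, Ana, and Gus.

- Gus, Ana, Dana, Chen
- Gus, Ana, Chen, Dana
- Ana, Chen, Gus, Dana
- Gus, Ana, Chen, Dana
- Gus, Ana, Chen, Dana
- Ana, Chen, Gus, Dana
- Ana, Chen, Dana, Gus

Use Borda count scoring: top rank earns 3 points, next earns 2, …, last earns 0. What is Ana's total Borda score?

Borda scores:
  Dana: 1 + 0 + 0 + 0 + 0 + 0 + 1 = 2
  Chen: 0 + 1 + 2 + 1 + 1 + 2 + 2 = 9
  Ana: 2 + 2 + 3 + 2 + 2 + 3 + 3 = 17
  Gus: 3 + 3 + 1 + 3 + 3 + 1 + 0 = 14

17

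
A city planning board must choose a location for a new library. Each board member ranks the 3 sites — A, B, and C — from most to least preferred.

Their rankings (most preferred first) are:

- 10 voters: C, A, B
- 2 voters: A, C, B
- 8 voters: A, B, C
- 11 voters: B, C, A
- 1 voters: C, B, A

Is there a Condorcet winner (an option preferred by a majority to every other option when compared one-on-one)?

No

Head-to-head results (32 voters total):
A vs B: A wins 20–12.
A vs C: C wins 22–10.
B vs C: B wins 19–13.
No candidate beats all others: A beats B beats C beats A, a majority cycle.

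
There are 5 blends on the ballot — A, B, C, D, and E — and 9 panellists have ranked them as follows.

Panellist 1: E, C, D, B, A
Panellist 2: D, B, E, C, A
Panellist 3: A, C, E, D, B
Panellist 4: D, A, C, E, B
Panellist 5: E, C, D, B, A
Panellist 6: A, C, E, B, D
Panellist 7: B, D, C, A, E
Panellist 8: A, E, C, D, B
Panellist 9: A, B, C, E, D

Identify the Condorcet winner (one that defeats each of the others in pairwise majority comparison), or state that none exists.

Head-to-head results (9 voters total):
A vs B: A wins 5–4.
A vs C: A wins 5–4.
A vs D: D wins 5–4.
A vs E: A wins 6–3.
B vs C: C wins 6–3.
B vs D: D wins 6–3.
B vs E: E wins 6–3.
C vs D: C wins 6–3.
C vs E: C wins 5–4.
D vs E: E wins 6–3.
No candidate beats all others: A beats C beats D beats A, a majority cycle.

None — there is no Condorcet winner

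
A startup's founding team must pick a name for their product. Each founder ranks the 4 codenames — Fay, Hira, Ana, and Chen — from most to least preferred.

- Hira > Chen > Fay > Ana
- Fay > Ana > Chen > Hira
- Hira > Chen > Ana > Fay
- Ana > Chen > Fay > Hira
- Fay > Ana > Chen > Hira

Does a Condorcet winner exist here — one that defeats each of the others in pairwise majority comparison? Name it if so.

No Condorcet winner

Head-to-head results (5 voters total):
Fay vs Hira: Fay wins 3–2.
Fay vs Ana: Fay wins 3–2.
Fay vs Chen: Chen wins 3–2.
Hira vs Ana: Ana wins 3–2.
Hira vs Chen: Chen wins 3–2.
Ana vs Chen: Ana wins 3–2.
No candidate beats all others: Fay beats Ana beats Chen beats Fay, a majority cycle.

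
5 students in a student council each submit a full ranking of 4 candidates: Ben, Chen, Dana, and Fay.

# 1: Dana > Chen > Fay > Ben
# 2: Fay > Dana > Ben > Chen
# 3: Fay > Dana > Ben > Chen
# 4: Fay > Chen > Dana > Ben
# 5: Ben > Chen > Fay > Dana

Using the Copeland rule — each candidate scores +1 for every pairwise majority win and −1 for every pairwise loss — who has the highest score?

Pairwise results:
  Ben vs Chen: Ben wins 3–2.
  Ben vs Dana: Dana wins 4–1.
  Ben vs Fay: Fay wins 4–1.
  Chen vs Dana: Dana wins 3–2.
  Chen vs Fay: Fay wins 3–2.
  Dana vs Fay: Fay wins 4–1.
Copeland scores (wins − losses):
  Ben: 1 − 2 = -1
  Chen: 0 − 3 = -3
  Dana: 2 − 1 = 1
  Fay: 3 − 0 = 3
Fay has the best Copeland score.

Fay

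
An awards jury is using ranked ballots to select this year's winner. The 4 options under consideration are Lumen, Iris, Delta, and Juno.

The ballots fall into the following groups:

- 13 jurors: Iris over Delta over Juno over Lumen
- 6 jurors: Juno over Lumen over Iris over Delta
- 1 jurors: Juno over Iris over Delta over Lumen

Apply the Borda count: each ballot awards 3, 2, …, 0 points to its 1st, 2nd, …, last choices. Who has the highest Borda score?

Iris

Borda scores:
  Lumen: 13·0 + 6·2 + 0 = 12
  Iris: 13·3 + 6·1 + 2 = 47
  Delta: 13·2 + 6·0 + 1 = 27
  Juno: 13·1 + 6·3 + 3 = 34
Iris has the highest total.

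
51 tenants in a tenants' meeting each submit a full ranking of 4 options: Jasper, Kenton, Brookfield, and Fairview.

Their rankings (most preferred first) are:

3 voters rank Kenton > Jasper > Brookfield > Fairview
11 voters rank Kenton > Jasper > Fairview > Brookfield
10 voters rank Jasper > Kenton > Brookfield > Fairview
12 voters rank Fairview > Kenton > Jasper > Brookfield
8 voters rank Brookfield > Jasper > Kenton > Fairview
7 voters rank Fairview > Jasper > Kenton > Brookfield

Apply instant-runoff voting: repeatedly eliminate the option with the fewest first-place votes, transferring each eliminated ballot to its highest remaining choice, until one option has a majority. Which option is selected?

Round 1: Fairview 19, Kenton 14, Jasper 10, Brookfield 8. Brookfield has the fewest and is eliminated.
Round 2: Fairview 19, Jasper 18, Kenton 14. Kenton has the fewest and is eliminated.
Round 3: Jasper 32, Fairview 19. Jasper has a majority.

Jasper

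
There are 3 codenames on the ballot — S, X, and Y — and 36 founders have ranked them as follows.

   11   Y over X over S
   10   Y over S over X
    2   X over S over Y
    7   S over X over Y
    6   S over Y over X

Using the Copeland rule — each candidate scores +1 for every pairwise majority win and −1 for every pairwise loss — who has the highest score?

Pairwise results:
  S vs X: S wins 23–13.
  S vs Y: Y wins 21–15.
  X vs Y: Y wins 27–9.
Copeland scores (wins − losses):
  S: 1 − 1 = 0
  X: 0 − 2 = -2
  Y: 2 − 0 = 2
Y has the best Copeland score.

Y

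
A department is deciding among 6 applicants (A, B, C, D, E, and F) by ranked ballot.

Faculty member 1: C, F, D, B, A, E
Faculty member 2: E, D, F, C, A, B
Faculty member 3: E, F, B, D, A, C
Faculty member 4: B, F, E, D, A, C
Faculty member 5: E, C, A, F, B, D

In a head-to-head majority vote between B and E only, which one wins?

Ballots ranking B above E: 2.
Ballots ranking E above B: 3.
E wins the head-to-head, 3–2.

E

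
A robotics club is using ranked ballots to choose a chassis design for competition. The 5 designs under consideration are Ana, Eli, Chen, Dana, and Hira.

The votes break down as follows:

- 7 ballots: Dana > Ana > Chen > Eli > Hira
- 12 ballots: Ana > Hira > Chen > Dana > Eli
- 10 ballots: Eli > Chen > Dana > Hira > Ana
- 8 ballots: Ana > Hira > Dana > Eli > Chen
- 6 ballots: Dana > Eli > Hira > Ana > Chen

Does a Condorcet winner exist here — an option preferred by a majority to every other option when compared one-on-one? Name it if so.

Head-to-head results (43 voters total):
Ana vs Eli: Ana wins 27–16.
Ana vs Chen: Ana wins 33–10.
Ana vs Dana: Dana wins 23–20.
Ana vs Hira: Ana wins 27–16.
Eli vs Chen: Eli wins 24–19.
Eli vs Dana: Dana wins 33–10.
Eli vs Hira: Eli wins 23–20.
Chen vs Dana: Chen wins 22–21.
Chen vs Hira: Hira wins 26–17.
Dana vs Hira: Dana wins 23–20.
No candidate beats all others: Ana beats Chen beats Dana beats Ana, a majority cycle.

No Condorcet winner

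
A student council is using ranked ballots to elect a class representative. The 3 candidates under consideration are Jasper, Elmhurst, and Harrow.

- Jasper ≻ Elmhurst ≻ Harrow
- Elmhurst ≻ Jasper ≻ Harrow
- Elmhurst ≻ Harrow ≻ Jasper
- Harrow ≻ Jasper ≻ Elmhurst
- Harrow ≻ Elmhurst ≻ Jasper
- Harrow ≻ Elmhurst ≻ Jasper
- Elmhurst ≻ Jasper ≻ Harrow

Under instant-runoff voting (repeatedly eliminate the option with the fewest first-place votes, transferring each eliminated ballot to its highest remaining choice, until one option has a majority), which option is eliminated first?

Round 1: Elmhurst 3, Harrow 3, Jasper 1. Jasper has the fewest and is eliminated.
Round 2: Elmhurst 4, Harrow 3. Elmhurst has a majority.

Jasper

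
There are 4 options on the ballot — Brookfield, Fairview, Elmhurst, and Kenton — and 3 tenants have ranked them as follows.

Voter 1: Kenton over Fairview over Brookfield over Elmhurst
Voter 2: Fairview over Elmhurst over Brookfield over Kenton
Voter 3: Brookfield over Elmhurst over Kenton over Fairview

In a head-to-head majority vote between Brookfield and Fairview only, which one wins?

Fairview

Ballots ranking Brookfield above Fairview: 1.
Ballots ranking Fairview above Brookfield: 2.
Fairview wins the head-to-head, 2–1.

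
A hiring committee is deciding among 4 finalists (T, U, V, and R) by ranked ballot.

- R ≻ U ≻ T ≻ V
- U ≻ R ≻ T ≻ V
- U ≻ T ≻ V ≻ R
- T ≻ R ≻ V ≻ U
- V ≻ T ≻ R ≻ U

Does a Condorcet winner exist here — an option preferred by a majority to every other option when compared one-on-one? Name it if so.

None — there is no Condorcet winner

Head-to-head results (5 voters total):
T vs U: U wins 3–2.
T vs V: T wins 4–1.
T vs R: T wins 3–2.
U vs V: U wins 3–2.
U vs R: R wins 3–2.
V vs R: R wins 3–2.
No candidate beats all others: T beats R beats U beats T, a majority cycle.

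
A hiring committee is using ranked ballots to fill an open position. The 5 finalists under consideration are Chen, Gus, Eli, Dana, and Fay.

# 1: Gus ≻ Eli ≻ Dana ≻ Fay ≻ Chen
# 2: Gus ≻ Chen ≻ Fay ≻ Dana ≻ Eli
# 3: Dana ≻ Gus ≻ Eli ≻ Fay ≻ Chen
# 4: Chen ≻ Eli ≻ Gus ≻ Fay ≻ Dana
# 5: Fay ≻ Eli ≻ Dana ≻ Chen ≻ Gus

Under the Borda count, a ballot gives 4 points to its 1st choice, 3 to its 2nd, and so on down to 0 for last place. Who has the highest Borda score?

Gus

Borda scores:
  Chen: 0 + 3 + 0 + 4 + 1 = 8
  Gus: 4 + 4 + 3 + 2 + 0 = 13
  Eli: 3 + 0 + 2 + 3 + 3 = 11
  Dana: 2 + 1 + 4 + 0 + 2 = 9
  Fay: 1 + 2 + 1 + 1 + 4 = 9
Gus has the highest total.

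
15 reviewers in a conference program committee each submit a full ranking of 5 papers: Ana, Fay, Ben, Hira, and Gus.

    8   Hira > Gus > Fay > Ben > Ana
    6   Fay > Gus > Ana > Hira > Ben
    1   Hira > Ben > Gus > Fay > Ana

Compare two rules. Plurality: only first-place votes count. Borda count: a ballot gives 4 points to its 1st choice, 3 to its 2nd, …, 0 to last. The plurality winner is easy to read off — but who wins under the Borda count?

Plurality first-place counts: Ana 0, Fay 6, Ben 0, Hira 9, Gus 0 → Hira.
Borda totals: Ana 12, Fay 41, Ben 11, Hira 42, Gus 44 → Gus.

Gus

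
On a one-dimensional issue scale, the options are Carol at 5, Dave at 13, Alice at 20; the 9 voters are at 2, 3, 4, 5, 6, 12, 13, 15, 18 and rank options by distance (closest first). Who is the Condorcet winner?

Carol

With single-peaked preferences on a line, the Condorcet winner is the candidate closest to the median voter.
The median voter (position 6) is closest to Carol at 5.
Check: Carol vs Dave — voters closer to Carol: 5 of 9.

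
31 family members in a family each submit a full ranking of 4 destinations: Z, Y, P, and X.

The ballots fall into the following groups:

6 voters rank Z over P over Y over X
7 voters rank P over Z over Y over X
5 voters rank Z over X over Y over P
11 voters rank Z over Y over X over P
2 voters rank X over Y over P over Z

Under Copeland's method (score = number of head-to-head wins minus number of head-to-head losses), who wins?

Pairwise results:
  Z vs Y: Z wins 29–2.
  Z vs P: Z wins 22–9.
  Z vs X: Z wins 29–2.
  Y vs P: Y wins 18–13.
  Y vs X: Y wins 24–7.
  P vs X: X wins 18–13.
Copeland scores (wins − losses):
  Z: 3 − 0 = 3
  Y: 2 − 1 = 1
  P: 0 − 3 = -3
  X: 1 − 2 = -1
Z has the best Copeland score.

Z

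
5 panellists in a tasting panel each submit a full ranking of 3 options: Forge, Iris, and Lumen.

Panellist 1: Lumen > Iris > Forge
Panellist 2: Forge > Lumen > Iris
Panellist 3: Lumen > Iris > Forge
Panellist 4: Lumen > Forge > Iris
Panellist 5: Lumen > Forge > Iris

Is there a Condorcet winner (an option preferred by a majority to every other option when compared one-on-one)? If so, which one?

Head-to-head results (5 voters total):
Forge vs Iris: Forge wins 3–2.
Forge vs Lumen: Lumen wins 4–1.
Iris vs Lumen: Lumen wins 5–0.
Lumen beats each rival — Forge (4–1), Iris (5–0) — so Lumen is the Condorcet winner.

Lumen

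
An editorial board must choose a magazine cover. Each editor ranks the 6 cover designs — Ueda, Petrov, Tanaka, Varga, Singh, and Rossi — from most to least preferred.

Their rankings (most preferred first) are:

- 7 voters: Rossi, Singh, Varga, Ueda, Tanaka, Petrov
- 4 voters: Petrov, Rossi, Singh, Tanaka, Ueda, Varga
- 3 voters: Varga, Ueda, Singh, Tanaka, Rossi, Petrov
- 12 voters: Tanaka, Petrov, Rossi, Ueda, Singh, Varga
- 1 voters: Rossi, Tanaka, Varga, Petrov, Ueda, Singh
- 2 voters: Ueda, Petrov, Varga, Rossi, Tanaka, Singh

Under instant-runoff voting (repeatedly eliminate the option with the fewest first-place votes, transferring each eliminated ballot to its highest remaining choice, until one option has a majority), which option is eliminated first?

Round 1: Tanaka 12, Rossi 8, Petrov 4, Varga 3, Ueda 2, Singh 0. Singh has the fewest and is eliminated.
Round 2: Tanaka 12, Rossi 8, Petrov 4, Varga 3, Ueda 2. Ueda has the fewest and is eliminated.
Round 3: Tanaka 12, Rossi 8, Petrov 6, Varga 3. Varga has the fewest and is eliminated.
Round 4: Tanaka 15, Rossi 8, Petrov 6. Tanaka has a majority.

Singh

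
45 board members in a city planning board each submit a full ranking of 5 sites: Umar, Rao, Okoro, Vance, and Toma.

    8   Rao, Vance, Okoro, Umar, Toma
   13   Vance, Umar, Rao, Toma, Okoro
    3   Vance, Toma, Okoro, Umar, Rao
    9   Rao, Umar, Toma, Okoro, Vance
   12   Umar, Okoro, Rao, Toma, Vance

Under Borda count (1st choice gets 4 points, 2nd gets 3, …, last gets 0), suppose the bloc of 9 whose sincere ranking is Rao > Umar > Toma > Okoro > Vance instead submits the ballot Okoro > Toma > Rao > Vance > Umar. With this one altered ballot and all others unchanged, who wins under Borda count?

Rao

Borda totals with the altered ballot: Umar 98, Rao 100, Okoro 94, Vance 97, Toma 61.
The switch changes the winner from Umar to Rao.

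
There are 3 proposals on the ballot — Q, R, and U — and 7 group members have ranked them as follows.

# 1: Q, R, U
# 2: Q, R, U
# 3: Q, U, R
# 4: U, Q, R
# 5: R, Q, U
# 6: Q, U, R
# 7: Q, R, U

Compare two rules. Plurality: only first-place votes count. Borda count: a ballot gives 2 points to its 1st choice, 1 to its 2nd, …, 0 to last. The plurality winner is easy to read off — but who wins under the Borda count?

Q

Plurality first-place counts: Q 5, R 1, U 1 → Q.
Borda totals: Q 12, R 5, U 4 → Q.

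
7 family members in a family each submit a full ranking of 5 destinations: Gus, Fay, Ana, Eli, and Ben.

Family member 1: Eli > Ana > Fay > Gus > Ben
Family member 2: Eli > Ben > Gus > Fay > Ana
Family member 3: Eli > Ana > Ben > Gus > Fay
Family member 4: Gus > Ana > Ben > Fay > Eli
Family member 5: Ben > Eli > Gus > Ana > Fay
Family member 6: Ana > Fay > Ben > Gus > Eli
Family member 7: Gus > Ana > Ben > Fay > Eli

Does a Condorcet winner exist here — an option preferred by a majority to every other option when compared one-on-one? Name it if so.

No Condorcet winner

Head-to-head results (7 voters total):
Gus vs Fay: Gus wins 5–2.
Gus vs Ana: Gus wins 4–3.
Gus vs Eli: Eli wins 4–3.
Gus vs Ben: Ben wins 4–3.
Fay vs Ana: Ana wins 6–1.
Fay vs Eli: Eli wins 4–3.
Fay vs Ben: Ben wins 5–2.
Ana vs Eli: Eli wins 4–3.
Ana vs Ben: Ana wins 5–2.
Eli vs Ben: Ben wins 4–3.
No candidate beats all others: Gus beats Ana beats Ben beats Gus, a majority cycle.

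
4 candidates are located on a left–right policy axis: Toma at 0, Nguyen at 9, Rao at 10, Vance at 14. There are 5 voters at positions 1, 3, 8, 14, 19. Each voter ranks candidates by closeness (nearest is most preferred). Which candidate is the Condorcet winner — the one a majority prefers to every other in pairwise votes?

Nguyen

With single-peaked preferences on a line, the Condorcet winner is the candidate closest to the median voter.
The median voter (position 8) is closest to Nguyen at 9.
Check: Nguyen vs Toma — voters closer to Nguyen: 3 of 5.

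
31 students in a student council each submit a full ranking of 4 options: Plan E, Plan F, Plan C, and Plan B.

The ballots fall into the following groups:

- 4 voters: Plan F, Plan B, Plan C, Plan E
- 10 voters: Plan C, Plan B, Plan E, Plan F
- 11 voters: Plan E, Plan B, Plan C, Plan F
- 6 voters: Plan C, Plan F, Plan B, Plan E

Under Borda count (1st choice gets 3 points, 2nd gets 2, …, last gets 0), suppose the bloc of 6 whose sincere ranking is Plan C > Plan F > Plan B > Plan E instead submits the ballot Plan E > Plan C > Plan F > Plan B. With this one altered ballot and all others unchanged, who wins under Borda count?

Borda totals with the altered ballot: Plan E 61, Plan F 18, Plan C 57, Plan B 50.
The switch changes the winner from Plan C to Plan E.

Plan E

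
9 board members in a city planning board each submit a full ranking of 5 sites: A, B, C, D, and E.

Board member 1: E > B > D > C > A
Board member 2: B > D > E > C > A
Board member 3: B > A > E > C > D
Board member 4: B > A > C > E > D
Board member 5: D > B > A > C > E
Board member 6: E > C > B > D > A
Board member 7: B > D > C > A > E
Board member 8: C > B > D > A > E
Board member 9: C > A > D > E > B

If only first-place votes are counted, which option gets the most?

First-place vote totals:
  A: 0
  B: 4
  C: 2
  D: 1
  E: 2
B has the most first-place votes.

B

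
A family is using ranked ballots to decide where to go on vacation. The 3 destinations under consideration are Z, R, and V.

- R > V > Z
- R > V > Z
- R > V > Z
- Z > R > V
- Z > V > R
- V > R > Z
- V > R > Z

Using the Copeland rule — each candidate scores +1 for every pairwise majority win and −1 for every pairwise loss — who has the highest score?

R

Pairwise results:
  Z vs R: R wins 5–2.
  Z vs V: V wins 5–2.
  R vs V: R wins 4–3.
Copeland scores (wins − losses):
  Z: 0 − 2 = -2
  R: 2 − 0 = 2
  V: 1 − 1 = 0
R has the best Copeland score.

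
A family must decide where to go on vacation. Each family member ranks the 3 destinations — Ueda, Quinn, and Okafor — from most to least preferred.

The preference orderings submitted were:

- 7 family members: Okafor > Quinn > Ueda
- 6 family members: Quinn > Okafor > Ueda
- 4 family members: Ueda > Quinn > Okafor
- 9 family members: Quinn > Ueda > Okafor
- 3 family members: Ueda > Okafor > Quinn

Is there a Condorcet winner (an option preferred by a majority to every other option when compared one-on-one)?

Yes

Head-to-head results (29 voters total):
Ueda vs Quinn: Quinn wins 22–7.
Ueda vs Okafor: Ueda wins 16–13.
Quinn vs Okafor: Quinn wins 19–10.
Quinn beats each rival — Ueda (22–7), Okafor (19–10) — so Quinn is the Condorcet winner.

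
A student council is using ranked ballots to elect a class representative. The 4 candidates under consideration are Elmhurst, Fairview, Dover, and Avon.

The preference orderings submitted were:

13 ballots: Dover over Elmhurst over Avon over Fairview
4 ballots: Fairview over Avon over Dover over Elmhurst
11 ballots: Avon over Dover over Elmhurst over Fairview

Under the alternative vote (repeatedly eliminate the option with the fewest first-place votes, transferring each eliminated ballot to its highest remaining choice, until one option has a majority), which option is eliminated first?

Elmhurst

Round 1: Dover 13, Avon 11, Fairview 4, Elmhurst 0. Elmhurst has the fewest and is eliminated.
Round 2: Dover 13, Avon 11, Fairview 4. Fairview has the fewest and is eliminated.
Round 3: Avon 15, Dover 13. Avon has a majority.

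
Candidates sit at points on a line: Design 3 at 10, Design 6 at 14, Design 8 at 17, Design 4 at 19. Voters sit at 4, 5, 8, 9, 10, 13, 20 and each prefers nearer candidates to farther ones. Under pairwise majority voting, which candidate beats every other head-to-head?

Design 3

With single-peaked preferences on a line, the Condorcet winner is the candidate closest to the median voter.
The median voter (position 9) is closest to Design 3 at 10.
Check: Design 3 vs Design 6 — voters closer to Design 3: 5 of 7.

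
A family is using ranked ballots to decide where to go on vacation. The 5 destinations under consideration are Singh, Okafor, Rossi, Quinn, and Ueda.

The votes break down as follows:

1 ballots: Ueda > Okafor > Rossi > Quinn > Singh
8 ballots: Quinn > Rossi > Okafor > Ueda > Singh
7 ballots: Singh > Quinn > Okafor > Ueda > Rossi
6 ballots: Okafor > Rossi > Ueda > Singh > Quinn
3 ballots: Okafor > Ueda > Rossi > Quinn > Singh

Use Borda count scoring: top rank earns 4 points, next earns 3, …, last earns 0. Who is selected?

Okafor

Borda scores:
  Singh: 0 + 8·0 + 7·4 + 6·1 + 3·0 = 34
  Okafor: 3 + 8·2 + 7·2 + 6·4 + 3·4 = 69
  Rossi: 2 + 8·3 + 7·0 + 6·3 + 3·2 = 50
  Quinn: 1 + 8·4 + 7·3 + 6·0 + 3·1 = 57
  Ueda: 4 + 8·1 + 7·1 + 6·2 + 3·3 = 40
Okafor has the highest total.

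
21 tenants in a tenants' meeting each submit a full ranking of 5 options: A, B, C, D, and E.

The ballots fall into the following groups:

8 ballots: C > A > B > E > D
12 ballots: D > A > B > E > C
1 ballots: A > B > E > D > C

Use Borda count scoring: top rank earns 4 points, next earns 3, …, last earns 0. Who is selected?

A

Borda scores:
  A: 8·3 + 12·3 + 4 = 64
  B: 8·2 + 12·2 + 3 = 43
  C: 8·4 + 12·0 + 0 = 32
  D: 8·0 + 12·4 + 1 = 49
  E: 8·1 + 12·1 + 2 = 22
A has the highest total.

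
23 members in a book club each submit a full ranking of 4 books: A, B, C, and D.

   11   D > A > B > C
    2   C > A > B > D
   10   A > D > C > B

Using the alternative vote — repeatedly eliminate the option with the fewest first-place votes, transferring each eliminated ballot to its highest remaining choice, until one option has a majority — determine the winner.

A

Round 1: D 11, A 10, C 2, B 0. B has the fewest and is eliminated.
Round 2: D 11, A 10, C 2. C has the fewest and is eliminated.
Round 3: A 12, D 11. A has a majority.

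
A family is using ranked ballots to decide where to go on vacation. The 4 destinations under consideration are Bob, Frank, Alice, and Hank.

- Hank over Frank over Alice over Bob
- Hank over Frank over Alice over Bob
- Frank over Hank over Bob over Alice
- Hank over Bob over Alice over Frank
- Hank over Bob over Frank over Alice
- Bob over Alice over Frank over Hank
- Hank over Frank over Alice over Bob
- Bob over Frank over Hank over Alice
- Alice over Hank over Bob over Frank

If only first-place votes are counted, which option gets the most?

First-place vote totals:
  Bob: 2
  Frank: 1
  Alice: 1
  Hank: 5
Hank has the most first-place votes.

Hank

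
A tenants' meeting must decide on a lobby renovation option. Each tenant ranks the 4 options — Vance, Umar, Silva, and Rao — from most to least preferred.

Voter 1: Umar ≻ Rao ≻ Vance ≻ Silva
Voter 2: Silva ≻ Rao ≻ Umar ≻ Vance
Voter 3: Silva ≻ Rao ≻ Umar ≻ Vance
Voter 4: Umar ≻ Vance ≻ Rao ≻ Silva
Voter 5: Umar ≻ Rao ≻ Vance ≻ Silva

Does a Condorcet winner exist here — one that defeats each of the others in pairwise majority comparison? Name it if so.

Head-to-head results (5 voters total):
Vance vs Umar: Umar wins 5–0.
Vance vs Silva: Vance wins 3–2.
Vance vs Rao: Rao wins 4–1.
Umar vs Silva: Umar wins 3–2.
Umar vs Rao: Umar wins 3–2.
Silva vs Rao: Rao wins 3–2.
Umar beats each rival — Vance (5–0), Silva (3–2), Rao (3–2) — so Umar is the Condorcet winner.

Umar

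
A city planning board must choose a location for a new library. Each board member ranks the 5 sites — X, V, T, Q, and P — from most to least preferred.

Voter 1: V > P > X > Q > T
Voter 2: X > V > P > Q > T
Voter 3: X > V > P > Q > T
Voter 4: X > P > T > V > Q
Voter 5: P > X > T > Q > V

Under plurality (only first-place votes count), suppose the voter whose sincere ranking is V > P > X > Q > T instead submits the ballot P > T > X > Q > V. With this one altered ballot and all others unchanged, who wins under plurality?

First-place totals with the altered ballot: X 3, V 0, T 0, Q 0, P 2.
The winner is unchanged: still X.

X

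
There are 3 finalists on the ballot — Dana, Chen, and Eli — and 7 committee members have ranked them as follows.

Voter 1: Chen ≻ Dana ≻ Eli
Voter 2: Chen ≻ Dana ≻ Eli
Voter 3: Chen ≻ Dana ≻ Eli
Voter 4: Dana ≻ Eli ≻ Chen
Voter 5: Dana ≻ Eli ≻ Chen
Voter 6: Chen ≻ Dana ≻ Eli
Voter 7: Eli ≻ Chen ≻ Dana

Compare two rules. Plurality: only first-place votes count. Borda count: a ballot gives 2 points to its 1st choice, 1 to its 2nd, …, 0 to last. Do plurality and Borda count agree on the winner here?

Yes

Plurality first-place counts: Dana 2, Chen 4, Eli 1 → Chen.
Borda totals: Dana 8, Chen 9, Eli 4 → Chen.
The two rules agree on Chen.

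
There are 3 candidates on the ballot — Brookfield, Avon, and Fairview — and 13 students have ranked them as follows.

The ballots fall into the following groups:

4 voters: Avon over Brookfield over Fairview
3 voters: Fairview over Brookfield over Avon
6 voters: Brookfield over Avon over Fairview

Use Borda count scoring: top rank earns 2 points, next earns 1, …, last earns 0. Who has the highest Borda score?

Borda scores:
  Brookfield: 4·1 + 3·1 + 6·2 = 19
  Avon: 4·2 + 3·0 + 6·1 = 14
  Fairview: 4·0 + 3·2 + 6·0 = 6
Brookfield has the highest total.

Brookfield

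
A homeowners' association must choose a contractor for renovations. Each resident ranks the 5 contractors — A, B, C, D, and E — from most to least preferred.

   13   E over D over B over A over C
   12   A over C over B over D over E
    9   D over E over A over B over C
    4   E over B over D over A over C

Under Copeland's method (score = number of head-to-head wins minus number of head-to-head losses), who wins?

Pairwise results:
  A vs B: A wins 21–17.
  A vs C: A wins 38–0.
  A vs D: D wins 26–12.
  A vs E: E wins 26–12.
  B vs C: B wins 26–12.
  B vs D: D wins 22–16.
  B vs E: E wins 26–12.
  C vs D: D wins 26–12.
  C vs E: E wins 26–12.
  D vs E: D wins 21–17.
Copeland scores (wins − losses):
  A: 2 − 2 = 0
  B: 1 − 3 = -2
  C: 0 − 4 = -4
  D: 4 − 0 = 4
  E: 3 − 1 = 2
D has the best Copeland score.

D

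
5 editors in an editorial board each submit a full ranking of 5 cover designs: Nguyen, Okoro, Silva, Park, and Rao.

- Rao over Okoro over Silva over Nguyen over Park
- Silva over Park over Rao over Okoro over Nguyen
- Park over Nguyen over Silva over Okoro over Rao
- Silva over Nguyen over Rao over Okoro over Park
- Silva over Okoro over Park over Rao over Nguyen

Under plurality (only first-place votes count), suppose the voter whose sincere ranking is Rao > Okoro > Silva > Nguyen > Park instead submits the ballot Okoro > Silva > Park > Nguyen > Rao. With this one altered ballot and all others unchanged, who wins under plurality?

Silva

First-place totals with the altered ballot: Nguyen 0, Okoro 1, Silva 3, Park 1, Rao 0.
The winner is unchanged: still Silva.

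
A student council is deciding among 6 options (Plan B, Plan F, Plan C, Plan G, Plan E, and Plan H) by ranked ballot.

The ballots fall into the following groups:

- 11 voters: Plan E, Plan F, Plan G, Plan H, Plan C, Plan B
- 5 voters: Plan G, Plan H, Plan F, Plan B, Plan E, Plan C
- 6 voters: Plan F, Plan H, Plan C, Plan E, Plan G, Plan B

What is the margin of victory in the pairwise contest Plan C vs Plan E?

10

Ballots ranking Plan C above Plan E: 6.
Ballots ranking Plan E above Plan C: 11+5 = 16.
Plan E wins 16–6, a margin of 10.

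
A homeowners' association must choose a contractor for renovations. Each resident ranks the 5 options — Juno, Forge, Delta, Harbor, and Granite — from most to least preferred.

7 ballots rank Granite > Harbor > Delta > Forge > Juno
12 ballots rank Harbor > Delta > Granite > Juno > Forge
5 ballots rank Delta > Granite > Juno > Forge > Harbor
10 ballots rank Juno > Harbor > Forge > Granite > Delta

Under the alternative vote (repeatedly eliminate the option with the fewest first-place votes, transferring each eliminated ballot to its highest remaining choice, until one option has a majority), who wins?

Round 1: Harbor 12, Juno 10, Granite 7, Delta 5, Forge 0. Forge has the fewest and is eliminated.
Round 2: Harbor 12, Juno 10, Granite 7, Delta 5. Delta has the fewest and is eliminated.
Round 3: Harbor 12, Granite 12, Juno 10. Juno has the fewest and is eliminated.
Round 4: Harbor 22, Granite 12. Harbor has a majority.

Harbor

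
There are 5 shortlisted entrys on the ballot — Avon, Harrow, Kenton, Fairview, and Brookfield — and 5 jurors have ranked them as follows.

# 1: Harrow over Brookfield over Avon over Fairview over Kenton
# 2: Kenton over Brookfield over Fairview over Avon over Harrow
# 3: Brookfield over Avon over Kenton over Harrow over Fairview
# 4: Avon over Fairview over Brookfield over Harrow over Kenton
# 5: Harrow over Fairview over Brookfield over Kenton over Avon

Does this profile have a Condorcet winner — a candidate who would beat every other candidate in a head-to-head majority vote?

Yes

Head-to-head results (5 voters total):
Avon vs Harrow: Avon wins 3–2.
Avon vs Kenton: Avon wins 3–2.
Avon vs Fairview: Avon wins 3–2.
Avon vs Brookfield: Brookfield wins 4–1.
Harrow vs Kenton: Harrow wins 3–2.
Harrow vs Fairview: Harrow wins 3–2.
Harrow vs Brookfield: Brookfield wins 3–2.
Kenton vs Fairview: Fairview wins 3–2.
Kenton vs Brookfield: Brookfield wins 4–1.
Fairview vs Brookfield: Brookfield wins 3–2.
Brookfield beats each rival — Avon (4–1), Harrow (3–2), Kenton (4–1), Fairview (3–2) — so Brookfield is the Condorcet winner.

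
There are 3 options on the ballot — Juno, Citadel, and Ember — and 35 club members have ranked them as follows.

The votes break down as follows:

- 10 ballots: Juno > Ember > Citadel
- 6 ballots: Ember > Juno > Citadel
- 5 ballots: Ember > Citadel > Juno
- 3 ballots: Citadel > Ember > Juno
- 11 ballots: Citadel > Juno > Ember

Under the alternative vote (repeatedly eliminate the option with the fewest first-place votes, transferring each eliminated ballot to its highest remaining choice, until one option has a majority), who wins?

Round 1: Citadel 14, Ember 11, Juno 10. Juno has the fewest and is eliminated.
Round 2: Ember 21, Citadel 14. Ember has a majority.

Ember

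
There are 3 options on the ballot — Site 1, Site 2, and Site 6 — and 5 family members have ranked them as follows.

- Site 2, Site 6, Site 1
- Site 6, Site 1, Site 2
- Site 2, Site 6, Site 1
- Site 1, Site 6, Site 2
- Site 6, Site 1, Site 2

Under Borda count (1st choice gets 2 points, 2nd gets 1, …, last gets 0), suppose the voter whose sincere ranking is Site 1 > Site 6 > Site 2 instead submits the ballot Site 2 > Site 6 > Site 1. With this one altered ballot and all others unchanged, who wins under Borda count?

Borda totals with the altered ballot: Site 1 2, Site 2 6, Site 6 7.
The winner is unchanged: still Site 6.

Site 6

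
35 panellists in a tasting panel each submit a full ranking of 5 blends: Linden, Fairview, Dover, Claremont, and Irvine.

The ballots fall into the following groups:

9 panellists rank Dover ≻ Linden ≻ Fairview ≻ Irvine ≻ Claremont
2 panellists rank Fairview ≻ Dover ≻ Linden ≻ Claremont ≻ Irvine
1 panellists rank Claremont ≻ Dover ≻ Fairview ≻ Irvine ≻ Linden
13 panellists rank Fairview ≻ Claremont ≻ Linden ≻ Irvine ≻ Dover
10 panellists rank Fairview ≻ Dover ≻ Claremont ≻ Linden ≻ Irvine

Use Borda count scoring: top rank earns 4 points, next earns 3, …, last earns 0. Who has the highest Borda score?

Borda scores:
  Linden: 9·3 + 2·2 + 0 + 13·2 + 10·1 = 67
  Fairview: 9·2 + 2·4 + 2 + 13·4 + 10·4 = 120
  Dover: 9·4 + 2·3 + 3 + 13·0 + 10·3 = 75
  Claremont: 9·0 + 2·1 + 4 + 13·3 + 10·2 = 65
  Irvine: 9·1 + 2·0 + 1 + 13·1 + 10·0 = 23
Fairview has the highest total.

Fairview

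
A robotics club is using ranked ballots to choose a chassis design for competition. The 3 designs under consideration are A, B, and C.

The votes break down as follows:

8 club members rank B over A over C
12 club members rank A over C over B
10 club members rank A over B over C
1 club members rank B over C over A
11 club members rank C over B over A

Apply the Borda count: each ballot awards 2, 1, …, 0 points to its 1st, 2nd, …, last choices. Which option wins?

A

Borda scores:
  A: 8·1 + 12·2 + 10·2 + 0 + 11·0 = 52
  B: 8·2 + 12·0 + 10·1 + 2 + 11·1 = 39
  C: 8·0 + 12·1 + 10·0 + 1 + 11·2 = 35
A has the highest total.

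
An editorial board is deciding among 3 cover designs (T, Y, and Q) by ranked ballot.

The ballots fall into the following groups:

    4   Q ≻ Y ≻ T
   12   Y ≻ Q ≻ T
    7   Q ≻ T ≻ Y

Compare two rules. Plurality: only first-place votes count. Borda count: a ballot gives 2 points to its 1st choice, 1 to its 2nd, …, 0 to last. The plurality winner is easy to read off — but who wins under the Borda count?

Q

Plurality first-place counts: T 0, Y 12, Q 11 → Y.
Borda totals: T 7, Y 28, Q 34 → Q.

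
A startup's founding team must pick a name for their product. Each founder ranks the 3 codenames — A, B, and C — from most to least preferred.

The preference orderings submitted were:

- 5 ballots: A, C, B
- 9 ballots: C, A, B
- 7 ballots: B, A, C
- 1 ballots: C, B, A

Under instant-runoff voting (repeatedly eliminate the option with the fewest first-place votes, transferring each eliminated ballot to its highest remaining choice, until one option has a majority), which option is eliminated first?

Round 1: C 10, B 7, A 5. A has the fewest and is eliminated.
Round 2: C 15, B 7. C has a majority.

A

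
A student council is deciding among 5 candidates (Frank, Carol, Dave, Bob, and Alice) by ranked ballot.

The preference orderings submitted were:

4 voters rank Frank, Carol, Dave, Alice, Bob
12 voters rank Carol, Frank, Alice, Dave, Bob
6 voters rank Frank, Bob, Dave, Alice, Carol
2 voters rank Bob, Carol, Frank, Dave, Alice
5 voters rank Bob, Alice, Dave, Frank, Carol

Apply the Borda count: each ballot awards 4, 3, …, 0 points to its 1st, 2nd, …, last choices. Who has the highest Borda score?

Frank

Borda scores:
  Frank: 4·4 + 12·3 + 6·4 + 2·2 + 5·1 = 85
  Carol: 4·3 + 12·4 + 6·0 + 2·3 + 5·0 = 66
  Dave: 4·2 + 12·1 + 6·2 + 2·1 + 5·2 = 44
  Bob: 4·0 + 12·0 + 6·3 + 2·4 + 5·4 = 46
  Alice: 4·1 + 12·2 + 6·1 + 2·0 + 5·3 = 49
Frank has the highest total.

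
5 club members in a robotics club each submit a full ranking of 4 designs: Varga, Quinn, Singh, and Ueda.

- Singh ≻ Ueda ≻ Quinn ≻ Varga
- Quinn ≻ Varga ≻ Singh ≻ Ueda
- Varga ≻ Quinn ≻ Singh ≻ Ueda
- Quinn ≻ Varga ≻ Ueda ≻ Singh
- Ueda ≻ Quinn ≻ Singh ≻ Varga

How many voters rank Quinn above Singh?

4

Ballots ranking Quinn above Singh: 4.
Ballots ranking Singh above Quinn: 1.
So 4 of 5 voters prefer Quinn to Singh.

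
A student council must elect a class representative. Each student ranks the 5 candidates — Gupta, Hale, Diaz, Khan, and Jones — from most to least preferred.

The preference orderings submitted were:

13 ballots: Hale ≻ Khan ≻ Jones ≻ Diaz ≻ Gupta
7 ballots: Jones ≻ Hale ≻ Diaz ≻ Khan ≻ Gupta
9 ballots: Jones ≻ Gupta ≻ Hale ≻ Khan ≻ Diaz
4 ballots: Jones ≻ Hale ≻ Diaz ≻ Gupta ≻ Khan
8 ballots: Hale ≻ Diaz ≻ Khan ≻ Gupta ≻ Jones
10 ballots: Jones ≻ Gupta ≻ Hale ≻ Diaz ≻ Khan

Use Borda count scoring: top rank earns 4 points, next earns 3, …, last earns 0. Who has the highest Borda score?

Hale

Borda scores:
  Gupta: 13·0 + 7·0 + 9·3 + 4·1 + 8·1 + 10·3 = 69
  Hale: 13·4 + 7·3 + 9·2 + 4·3 + 8·4 + 10·2 = 155
  Diaz: 13·1 + 7·2 + 9·0 + 4·2 + 8·3 + 10·1 = 69
  Khan: 13·3 + 7·1 + 9·1 + 4·0 + 8·2 + 10·0 = 71
  Jones: 13·2 + 7·4 + 9·4 + 4·4 + 8·0 + 10·4 = 146
Hale has the highest total.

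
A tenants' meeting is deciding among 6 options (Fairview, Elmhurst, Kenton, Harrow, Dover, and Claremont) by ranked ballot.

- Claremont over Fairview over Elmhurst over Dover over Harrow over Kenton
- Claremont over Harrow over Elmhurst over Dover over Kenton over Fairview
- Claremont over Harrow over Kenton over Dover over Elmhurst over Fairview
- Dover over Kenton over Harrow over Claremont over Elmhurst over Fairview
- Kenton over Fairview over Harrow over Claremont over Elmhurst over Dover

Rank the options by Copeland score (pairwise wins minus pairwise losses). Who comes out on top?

Claremont

Pairwise results:
  Fairview vs Elmhurst: Elmhurst wins 3–2.
  Fairview vs Kenton: Kenton wins 4–1.
  Fairview vs Harrow: Harrow wins 3–2.
  Fairview vs Dover: Dover wins 3–2.
  Fairview vs Claremont: Claremont wins 4–1.
  Elmhurst vs Kenton: Kenton wins 3–2.
  Elmhurst vs Harrow: Harrow wins 4–1.
  Elmhurst vs Dover: Elmhurst wins 3–2.
  Elmhurst vs Claremont: Claremont wins 5–0.
  Kenton vs Harrow: Harrow wins 3–2.
  Kenton vs Dover: Dover wins 3–2.
  Kenton vs Claremont: Claremont wins 3–2.
  Harrow vs Dover: Harrow wins 3–2.
  Harrow vs Claremont: Claremont wins 3–2.
  Dover vs Claremont: Claremont wins 4–1.
Copeland scores (wins − losses):
  Fairview: 0 − 5 = -5
  Elmhurst: 2 − 3 = -1
  Kenton: 2 − 3 = -1
  Harrow: 4 − 1 = 3
  Dover: 2 − 3 = -1
  Claremont: 5 − 0 = 5
Claremont has the best Copeland score.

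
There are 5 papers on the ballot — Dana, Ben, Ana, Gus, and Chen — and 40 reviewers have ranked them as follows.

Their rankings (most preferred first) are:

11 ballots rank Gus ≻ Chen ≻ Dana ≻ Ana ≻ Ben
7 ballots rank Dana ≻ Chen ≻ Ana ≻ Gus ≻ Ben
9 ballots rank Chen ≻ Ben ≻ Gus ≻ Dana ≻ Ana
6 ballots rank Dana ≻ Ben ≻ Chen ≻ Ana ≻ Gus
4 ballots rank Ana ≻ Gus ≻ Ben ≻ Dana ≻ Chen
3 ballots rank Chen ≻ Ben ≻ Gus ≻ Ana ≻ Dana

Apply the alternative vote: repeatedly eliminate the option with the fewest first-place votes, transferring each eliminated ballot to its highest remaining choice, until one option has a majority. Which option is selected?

Round 1: Dana 13, Chen 12, Gus 11, Ana 4, Ben 0. Ben has the fewest and is eliminated.
Round 2: Dana 13, Chen 12, Gus 11, Ana 4. Ana has the fewest and is eliminated.
Round 3: Gus 15, Dana 13, Chen 12. Chen has the fewest and is eliminated.
Round 4: Gus 27, Dana 13. Gus has a majority.

Gus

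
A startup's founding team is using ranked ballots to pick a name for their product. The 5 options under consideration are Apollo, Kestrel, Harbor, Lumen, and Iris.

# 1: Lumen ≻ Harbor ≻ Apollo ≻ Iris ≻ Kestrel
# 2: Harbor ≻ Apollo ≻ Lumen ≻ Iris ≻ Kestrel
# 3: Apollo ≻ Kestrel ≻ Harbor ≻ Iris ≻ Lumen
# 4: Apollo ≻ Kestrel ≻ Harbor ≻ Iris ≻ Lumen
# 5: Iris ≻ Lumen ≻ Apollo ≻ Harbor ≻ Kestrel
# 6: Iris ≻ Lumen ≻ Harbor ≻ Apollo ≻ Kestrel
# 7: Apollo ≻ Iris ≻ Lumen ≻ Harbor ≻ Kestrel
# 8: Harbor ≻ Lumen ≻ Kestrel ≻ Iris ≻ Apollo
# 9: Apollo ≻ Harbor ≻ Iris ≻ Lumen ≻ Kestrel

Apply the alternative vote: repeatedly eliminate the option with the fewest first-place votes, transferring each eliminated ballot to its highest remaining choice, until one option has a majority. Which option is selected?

Round 1: Apollo 4, Harbor 2, Iris 2, Lumen 1, Kestrel 0. Kestrel has the fewest and is eliminated.
Round 2: Apollo 4, Harbor 2, Iris 2, Lumen 1. Lumen has the fewest and is eliminated.
Round 3: Apollo 4, Harbor 3, Iris 2. Iris has the fewest and is eliminated.
Round 4: Apollo 5, Harbor 4. Apollo has a majority.

Apollo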